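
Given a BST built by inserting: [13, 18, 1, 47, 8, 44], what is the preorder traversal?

Tree insertion order: [13, 18, 1, 47, 8, 44]
Tree (level-order array): [13, 1, 18, None, 8, None, 47, None, None, 44]
Preorder traversal: [13, 1, 8, 18, 47, 44]


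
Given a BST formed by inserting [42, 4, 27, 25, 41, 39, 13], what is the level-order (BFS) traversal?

Tree insertion order: [42, 4, 27, 25, 41, 39, 13]
Tree (level-order array): [42, 4, None, None, 27, 25, 41, 13, None, 39]
BFS from the root, enqueuing left then right child of each popped node:
  queue [42] -> pop 42, enqueue [4], visited so far: [42]
  queue [4] -> pop 4, enqueue [27], visited so far: [42, 4]
  queue [27] -> pop 27, enqueue [25, 41], visited so far: [42, 4, 27]
  queue [25, 41] -> pop 25, enqueue [13], visited so far: [42, 4, 27, 25]
  queue [41, 13] -> pop 41, enqueue [39], visited so far: [42, 4, 27, 25, 41]
  queue [13, 39] -> pop 13, enqueue [none], visited so far: [42, 4, 27, 25, 41, 13]
  queue [39] -> pop 39, enqueue [none], visited so far: [42, 4, 27, 25, 41, 13, 39]
Result: [42, 4, 27, 25, 41, 13, 39]


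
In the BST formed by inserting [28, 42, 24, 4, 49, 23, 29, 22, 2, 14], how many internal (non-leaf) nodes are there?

Tree built from: [28, 42, 24, 4, 49, 23, 29, 22, 2, 14]
Tree (level-order array): [28, 24, 42, 4, None, 29, 49, 2, 23, None, None, None, None, None, None, 22, None, 14]
Rule: An internal node has at least one child.
Per-node child counts:
  node 28: 2 child(ren)
  node 24: 1 child(ren)
  node 4: 2 child(ren)
  node 2: 0 child(ren)
  node 23: 1 child(ren)
  node 22: 1 child(ren)
  node 14: 0 child(ren)
  node 42: 2 child(ren)
  node 29: 0 child(ren)
  node 49: 0 child(ren)
Matching nodes: [28, 24, 4, 23, 22, 42]
Count of internal (non-leaf) nodes: 6


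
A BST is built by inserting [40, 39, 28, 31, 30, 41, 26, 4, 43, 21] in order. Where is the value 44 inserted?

Starting tree (level order): [40, 39, 41, 28, None, None, 43, 26, 31, None, None, 4, None, 30, None, None, 21]
Insertion path: 40 -> 41 -> 43
Result: insert 44 as right child of 43
Final tree (level order): [40, 39, 41, 28, None, None, 43, 26, 31, None, 44, 4, None, 30, None, None, None, None, 21]


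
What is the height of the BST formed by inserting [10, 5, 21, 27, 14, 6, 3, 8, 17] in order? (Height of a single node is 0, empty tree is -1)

Insertion order: [10, 5, 21, 27, 14, 6, 3, 8, 17]
Tree (level-order array): [10, 5, 21, 3, 6, 14, 27, None, None, None, 8, None, 17]
Compute height bottom-up (empty subtree = -1):
  height(3) = 1 + max(-1, -1) = 0
  height(8) = 1 + max(-1, -1) = 0
  height(6) = 1 + max(-1, 0) = 1
  height(5) = 1 + max(0, 1) = 2
  height(17) = 1 + max(-1, -1) = 0
  height(14) = 1 + max(-1, 0) = 1
  height(27) = 1 + max(-1, -1) = 0
  height(21) = 1 + max(1, 0) = 2
  height(10) = 1 + max(2, 2) = 3
Height = 3


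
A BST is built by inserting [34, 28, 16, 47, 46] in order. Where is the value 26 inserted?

Starting tree (level order): [34, 28, 47, 16, None, 46]
Insertion path: 34 -> 28 -> 16
Result: insert 26 as right child of 16
Final tree (level order): [34, 28, 47, 16, None, 46, None, None, 26]


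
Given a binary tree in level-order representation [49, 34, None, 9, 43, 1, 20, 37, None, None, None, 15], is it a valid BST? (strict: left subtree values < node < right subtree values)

Level-order array: [49, 34, None, 9, 43, 1, 20, 37, None, None, None, 15]
Validate using subtree bounds (lo, hi): at each node, require lo < value < hi,
then recurse left with hi=value and right with lo=value.
Preorder trace (stopping at first violation):
  at node 49 with bounds (-inf, +inf): OK
  at node 34 with bounds (-inf, 49): OK
  at node 9 with bounds (-inf, 34): OK
  at node 1 with bounds (-inf, 9): OK
  at node 20 with bounds (9, 34): OK
  at node 15 with bounds (9, 20): OK
  at node 43 with bounds (34, 49): OK
  at node 37 with bounds (34, 43): OK
No violation found at any node.
Result: Valid BST


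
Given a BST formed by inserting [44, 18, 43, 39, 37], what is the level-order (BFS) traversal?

Tree insertion order: [44, 18, 43, 39, 37]
Tree (level-order array): [44, 18, None, None, 43, 39, None, 37]
BFS from the root, enqueuing left then right child of each popped node:
  queue [44] -> pop 44, enqueue [18], visited so far: [44]
  queue [18] -> pop 18, enqueue [43], visited so far: [44, 18]
  queue [43] -> pop 43, enqueue [39], visited so far: [44, 18, 43]
  queue [39] -> pop 39, enqueue [37], visited so far: [44, 18, 43, 39]
  queue [37] -> pop 37, enqueue [none], visited so far: [44, 18, 43, 39, 37]
Result: [44, 18, 43, 39, 37]


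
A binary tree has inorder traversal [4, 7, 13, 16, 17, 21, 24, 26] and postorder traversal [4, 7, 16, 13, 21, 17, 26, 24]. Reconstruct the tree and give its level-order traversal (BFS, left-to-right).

Inorder:   [4, 7, 13, 16, 17, 21, 24, 26]
Postorder: [4, 7, 16, 13, 21, 17, 26, 24]
Algorithm: postorder visits root last, so walk postorder right-to-left;
each value is the root of the current inorder slice — split it at that
value, recurse on the right subtree first, then the left.
Recursive splits:
  root=24; inorder splits into left=[4, 7, 13, 16, 17, 21], right=[26]
  root=26; inorder splits into left=[], right=[]
  root=17; inorder splits into left=[4, 7, 13, 16], right=[21]
  root=21; inorder splits into left=[], right=[]
  root=13; inorder splits into left=[4, 7], right=[16]
  root=16; inorder splits into left=[], right=[]
  root=7; inorder splits into left=[4], right=[]
  root=4; inorder splits into left=[], right=[]
Reconstructed level-order: [24, 17, 26, 13, 21, 7, 16, 4]


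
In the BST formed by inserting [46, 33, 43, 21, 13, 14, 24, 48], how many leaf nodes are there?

Tree built from: [46, 33, 43, 21, 13, 14, 24, 48]
Tree (level-order array): [46, 33, 48, 21, 43, None, None, 13, 24, None, None, None, 14]
Rule: A leaf has 0 children.
Per-node child counts:
  node 46: 2 child(ren)
  node 33: 2 child(ren)
  node 21: 2 child(ren)
  node 13: 1 child(ren)
  node 14: 0 child(ren)
  node 24: 0 child(ren)
  node 43: 0 child(ren)
  node 48: 0 child(ren)
Matching nodes: [14, 24, 43, 48]
Count of leaf nodes: 4


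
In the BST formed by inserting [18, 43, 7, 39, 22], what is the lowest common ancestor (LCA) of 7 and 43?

Tree insertion order: [18, 43, 7, 39, 22]
Tree (level-order array): [18, 7, 43, None, None, 39, None, 22]
In a BST, the LCA of p=7, q=43 is the first node v on the
root-to-leaf path with p <= v <= q (go left if both < v, right if both > v).
Walk from root:
  at 18: 7 <= 18 <= 43, this is the LCA
LCA = 18


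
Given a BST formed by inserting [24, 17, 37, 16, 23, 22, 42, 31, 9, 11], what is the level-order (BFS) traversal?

Tree insertion order: [24, 17, 37, 16, 23, 22, 42, 31, 9, 11]
Tree (level-order array): [24, 17, 37, 16, 23, 31, 42, 9, None, 22, None, None, None, None, None, None, 11]
BFS from the root, enqueuing left then right child of each popped node:
  queue [24] -> pop 24, enqueue [17, 37], visited so far: [24]
  queue [17, 37] -> pop 17, enqueue [16, 23], visited so far: [24, 17]
  queue [37, 16, 23] -> pop 37, enqueue [31, 42], visited so far: [24, 17, 37]
  queue [16, 23, 31, 42] -> pop 16, enqueue [9], visited so far: [24, 17, 37, 16]
  queue [23, 31, 42, 9] -> pop 23, enqueue [22], visited so far: [24, 17, 37, 16, 23]
  queue [31, 42, 9, 22] -> pop 31, enqueue [none], visited so far: [24, 17, 37, 16, 23, 31]
  queue [42, 9, 22] -> pop 42, enqueue [none], visited so far: [24, 17, 37, 16, 23, 31, 42]
  queue [9, 22] -> pop 9, enqueue [11], visited so far: [24, 17, 37, 16, 23, 31, 42, 9]
  queue [22, 11] -> pop 22, enqueue [none], visited so far: [24, 17, 37, 16, 23, 31, 42, 9, 22]
  queue [11] -> pop 11, enqueue [none], visited so far: [24, 17, 37, 16, 23, 31, 42, 9, 22, 11]
Result: [24, 17, 37, 16, 23, 31, 42, 9, 22, 11]


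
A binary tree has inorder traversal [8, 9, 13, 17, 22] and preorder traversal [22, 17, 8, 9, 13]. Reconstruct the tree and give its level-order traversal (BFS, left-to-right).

Inorder:  [8, 9, 13, 17, 22]
Preorder: [22, 17, 8, 9, 13]
Algorithm: preorder visits root first, so consume preorder in order;
for each root, split the current inorder slice at that value into
left-subtree inorder and right-subtree inorder, then recurse.
Recursive splits:
  root=22; inorder splits into left=[8, 9, 13, 17], right=[]
  root=17; inorder splits into left=[8, 9, 13], right=[]
  root=8; inorder splits into left=[], right=[9, 13]
  root=9; inorder splits into left=[], right=[13]
  root=13; inorder splits into left=[], right=[]
Reconstructed level-order: [22, 17, 8, 9, 13]


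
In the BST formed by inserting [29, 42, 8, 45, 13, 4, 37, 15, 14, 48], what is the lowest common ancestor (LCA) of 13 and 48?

Tree insertion order: [29, 42, 8, 45, 13, 4, 37, 15, 14, 48]
Tree (level-order array): [29, 8, 42, 4, 13, 37, 45, None, None, None, 15, None, None, None, 48, 14]
In a BST, the LCA of p=13, q=48 is the first node v on the
root-to-leaf path with p <= v <= q (go left if both < v, right if both > v).
Walk from root:
  at 29: 13 <= 29 <= 48, this is the LCA
LCA = 29


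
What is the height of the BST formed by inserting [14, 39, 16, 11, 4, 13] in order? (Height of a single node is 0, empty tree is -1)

Insertion order: [14, 39, 16, 11, 4, 13]
Tree (level-order array): [14, 11, 39, 4, 13, 16]
Compute height bottom-up (empty subtree = -1):
  height(4) = 1 + max(-1, -1) = 0
  height(13) = 1 + max(-1, -1) = 0
  height(11) = 1 + max(0, 0) = 1
  height(16) = 1 + max(-1, -1) = 0
  height(39) = 1 + max(0, -1) = 1
  height(14) = 1 + max(1, 1) = 2
Height = 2


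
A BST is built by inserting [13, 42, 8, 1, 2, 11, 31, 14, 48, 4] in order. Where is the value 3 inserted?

Starting tree (level order): [13, 8, 42, 1, 11, 31, 48, None, 2, None, None, 14, None, None, None, None, 4]
Insertion path: 13 -> 8 -> 1 -> 2 -> 4
Result: insert 3 as left child of 4
Final tree (level order): [13, 8, 42, 1, 11, 31, 48, None, 2, None, None, 14, None, None, None, None, 4, None, None, 3]


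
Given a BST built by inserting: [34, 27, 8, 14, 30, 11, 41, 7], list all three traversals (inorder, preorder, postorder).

Tree insertion order: [34, 27, 8, 14, 30, 11, 41, 7]
Tree (level-order array): [34, 27, 41, 8, 30, None, None, 7, 14, None, None, None, None, 11]
Inorder (L, root, R): [7, 8, 11, 14, 27, 30, 34, 41]
Preorder (root, L, R): [34, 27, 8, 7, 14, 11, 30, 41]
Postorder (L, R, root): [7, 11, 14, 8, 30, 27, 41, 34]


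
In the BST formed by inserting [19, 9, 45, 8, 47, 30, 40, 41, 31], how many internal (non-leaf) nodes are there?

Tree built from: [19, 9, 45, 8, 47, 30, 40, 41, 31]
Tree (level-order array): [19, 9, 45, 8, None, 30, 47, None, None, None, 40, None, None, 31, 41]
Rule: An internal node has at least one child.
Per-node child counts:
  node 19: 2 child(ren)
  node 9: 1 child(ren)
  node 8: 0 child(ren)
  node 45: 2 child(ren)
  node 30: 1 child(ren)
  node 40: 2 child(ren)
  node 31: 0 child(ren)
  node 41: 0 child(ren)
  node 47: 0 child(ren)
Matching nodes: [19, 9, 45, 30, 40]
Count of internal (non-leaf) nodes: 5


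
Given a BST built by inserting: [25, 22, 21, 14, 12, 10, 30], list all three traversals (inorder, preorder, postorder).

Tree insertion order: [25, 22, 21, 14, 12, 10, 30]
Tree (level-order array): [25, 22, 30, 21, None, None, None, 14, None, 12, None, 10]
Inorder (L, root, R): [10, 12, 14, 21, 22, 25, 30]
Preorder (root, L, R): [25, 22, 21, 14, 12, 10, 30]
Postorder (L, R, root): [10, 12, 14, 21, 22, 30, 25]


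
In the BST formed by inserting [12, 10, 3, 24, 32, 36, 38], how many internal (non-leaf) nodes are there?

Tree built from: [12, 10, 3, 24, 32, 36, 38]
Tree (level-order array): [12, 10, 24, 3, None, None, 32, None, None, None, 36, None, 38]
Rule: An internal node has at least one child.
Per-node child counts:
  node 12: 2 child(ren)
  node 10: 1 child(ren)
  node 3: 0 child(ren)
  node 24: 1 child(ren)
  node 32: 1 child(ren)
  node 36: 1 child(ren)
  node 38: 0 child(ren)
Matching nodes: [12, 10, 24, 32, 36]
Count of internal (non-leaf) nodes: 5


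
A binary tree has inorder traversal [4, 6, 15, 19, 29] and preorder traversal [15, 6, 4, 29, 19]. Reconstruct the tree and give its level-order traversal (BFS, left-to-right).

Inorder:  [4, 6, 15, 19, 29]
Preorder: [15, 6, 4, 29, 19]
Algorithm: preorder visits root first, so consume preorder in order;
for each root, split the current inorder slice at that value into
left-subtree inorder and right-subtree inorder, then recurse.
Recursive splits:
  root=15; inorder splits into left=[4, 6], right=[19, 29]
  root=6; inorder splits into left=[4], right=[]
  root=4; inorder splits into left=[], right=[]
  root=29; inorder splits into left=[19], right=[]
  root=19; inorder splits into left=[], right=[]
Reconstructed level-order: [15, 6, 29, 4, 19]


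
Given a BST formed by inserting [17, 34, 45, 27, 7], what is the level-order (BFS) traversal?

Tree insertion order: [17, 34, 45, 27, 7]
Tree (level-order array): [17, 7, 34, None, None, 27, 45]
BFS from the root, enqueuing left then right child of each popped node:
  queue [17] -> pop 17, enqueue [7, 34], visited so far: [17]
  queue [7, 34] -> pop 7, enqueue [none], visited so far: [17, 7]
  queue [34] -> pop 34, enqueue [27, 45], visited so far: [17, 7, 34]
  queue [27, 45] -> pop 27, enqueue [none], visited so far: [17, 7, 34, 27]
  queue [45] -> pop 45, enqueue [none], visited so far: [17, 7, 34, 27, 45]
Result: [17, 7, 34, 27, 45]


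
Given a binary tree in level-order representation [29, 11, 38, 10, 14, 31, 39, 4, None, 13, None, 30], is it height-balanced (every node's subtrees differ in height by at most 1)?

Tree (level-order array): [29, 11, 38, 10, 14, 31, 39, 4, None, 13, None, 30]
Definition: a tree is height-balanced if, at every node, |h(left) - h(right)| <= 1 (empty subtree has height -1).
Bottom-up per-node check:
  node 4: h_left=-1, h_right=-1, diff=0 [OK], height=0
  node 10: h_left=0, h_right=-1, diff=1 [OK], height=1
  node 13: h_left=-1, h_right=-1, diff=0 [OK], height=0
  node 14: h_left=0, h_right=-1, diff=1 [OK], height=1
  node 11: h_left=1, h_right=1, diff=0 [OK], height=2
  node 30: h_left=-1, h_right=-1, diff=0 [OK], height=0
  node 31: h_left=0, h_right=-1, diff=1 [OK], height=1
  node 39: h_left=-1, h_right=-1, diff=0 [OK], height=0
  node 38: h_left=1, h_right=0, diff=1 [OK], height=2
  node 29: h_left=2, h_right=2, diff=0 [OK], height=3
All nodes satisfy the balance condition.
Result: Balanced


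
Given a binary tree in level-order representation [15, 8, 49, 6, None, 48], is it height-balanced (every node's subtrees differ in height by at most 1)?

Tree (level-order array): [15, 8, 49, 6, None, 48]
Definition: a tree is height-balanced if, at every node, |h(left) - h(right)| <= 1 (empty subtree has height -1).
Bottom-up per-node check:
  node 6: h_left=-1, h_right=-1, diff=0 [OK], height=0
  node 8: h_left=0, h_right=-1, diff=1 [OK], height=1
  node 48: h_left=-1, h_right=-1, diff=0 [OK], height=0
  node 49: h_left=0, h_right=-1, diff=1 [OK], height=1
  node 15: h_left=1, h_right=1, diff=0 [OK], height=2
All nodes satisfy the balance condition.
Result: Balanced


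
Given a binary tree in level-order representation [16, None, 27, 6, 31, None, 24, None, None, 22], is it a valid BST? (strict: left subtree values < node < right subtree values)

Level-order array: [16, None, 27, 6, 31, None, 24, None, None, 22]
Validate using subtree bounds (lo, hi): at each node, require lo < value < hi,
then recurse left with hi=value and right with lo=value.
Preorder trace (stopping at first violation):
  at node 16 with bounds (-inf, +inf): OK
  at node 27 with bounds (16, +inf): OK
  at node 6 with bounds (16, 27): VIOLATION
Node 6 violates its bound: not (16 < 6 < 27).
Result: Not a valid BST


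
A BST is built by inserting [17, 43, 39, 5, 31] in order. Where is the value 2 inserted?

Starting tree (level order): [17, 5, 43, None, None, 39, None, 31]
Insertion path: 17 -> 5
Result: insert 2 as left child of 5
Final tree (level order): [17, 5, 43, 2, None, 39, None, None, None, 31]


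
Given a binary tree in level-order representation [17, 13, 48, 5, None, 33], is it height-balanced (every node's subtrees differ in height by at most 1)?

Tree (level-order array): [17, 13, 48, 5, None, 33]
Definition: a tree is height-balanced if, at every node, |h(left) - h(right)| <= 1 (empty subtree has height -1).
Bottom-up per-node check:
  node 5: h_left=-1, h_right=-1, diff=0 [OK], height=0
  node 13: h_left=0, h_right=-1, diff=1 [OK], height=1
  node 33: h_left=-1, h_right=-1, diff=0 [OK], height=0
  node 48: h_left=0, h_right=-1, diff=1 [OK], height=1
  node 17: h_left=1, h_right=1, diff=0 [OK], height=2
All nodes satisfy the balance condition.
Result: Balanced


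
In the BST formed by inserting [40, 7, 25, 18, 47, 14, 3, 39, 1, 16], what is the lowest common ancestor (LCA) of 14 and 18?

Tree insertion order: [40, 7, 25, 18, 47, 14, 3, 39, 1, 16]
Tree (level-order array): [40, 7, 47, 3, 25, None, None, 1, None, 18, 39, None, None, 14, None, None, None, None, 16]
In a BST, the LCA of p=14, q=18 is the first node v on the
root-to-leaf path with p <= v <= q (go left if both < v, right if both > v).
Walk from root:
  at 40: both 14 and 18 < 40, go left
  at 7: both 14 and 18 > 7, go right
  at 25: both 14 and 18 < 25, go left
  at 18: 14 <= 18 <= 18, this is the LCA
LCA = 18


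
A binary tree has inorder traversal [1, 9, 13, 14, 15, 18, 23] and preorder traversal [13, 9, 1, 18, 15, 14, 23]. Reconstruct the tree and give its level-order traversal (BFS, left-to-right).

Inorder:  [1, 9, 13, 14, 15, 18, 23]
Preorder: [13, 9, 1, 18, 15, 14, 23]
Algorithm: preorder visits root first, so consume preorder in order;
for each root, split the current inorder slice at that value into
left-subtree inorder and right-subtree inorder, then recurse.
Recursive splits:
  root=13; inorder splits into left=[1, 9], right=[14, 15, 18, 23]
  root=9; inorder splits into left=[1], right=[]
  root=1; inorder splits into left=[], right=[]
  root=18; inorder splits into left=[14, 15], right=[23]
  root=15; inorder splits into left=[14], right=[]
  root=14; inorder splits into left=[], right=[]
  root=23; inorder splits into left=[], right=[]
Reconstructed level-order: [13, 9, 18, 1, 15, 23, 14]


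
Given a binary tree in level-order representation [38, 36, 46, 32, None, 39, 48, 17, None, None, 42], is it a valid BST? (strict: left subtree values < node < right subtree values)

Level-order array: [38, 36, 46, 32, None, 39, 48, 17, None, None, 42]
Validate using subtree bounds (lo, hi): at each node, require lo < value < hi,
then recurse left with hi=value and right with lo=value.
Preorder trace (stopping at first violation):
  at node 38 with bounds (-inf, +inf): OK
  at node 36 with bounds (-inf, 38): OK
  at node 32 with bounds (-inf, 36): OK
  at node 17 with bounds (-inf, 32): OK
  at node 46 with bounds (38, +inf): OK
  at node 39 with bounds (38, 46): OK
  at node 42 with bounds (39, 46): OK
  at node 48 with bounds (46, +inf): OK
No violation found at any node.
Result: Valid BST


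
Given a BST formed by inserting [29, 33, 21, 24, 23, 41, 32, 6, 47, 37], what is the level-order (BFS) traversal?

Tree insertion order: [29, 33, 21, 24, 23, 41, 32, 6, 47, 37]
Tree (level-order array): [29, 21, 33, 6, 24, 32, 41, None, None, 23, None, None, None, 37, 47]
BFS from the root, enqueuing left then right child of each popped node:
  queue [29] -> pop 29, enqueue [21, 33], visited so far: [29]
  queue [21, 33] -> pop 21, enqueue [6, 24], visited so far: [29, 21]
  queue [33, 6, 24] -> pop 33, enqueue [32, 41], visited so far: [29, 21, 33]
  queue [6, 24, 32, 41] -> pop 6, enqueue [none], visited so far: [29, 21, 33, 6]
  queue [24, 32, 41] -> pop 24, enqueue [23], visited so far: [29, 21, 33, 6, 24]
  queue [32, 41, 23] -> pop 32, enqueue [none], visited so far: [29, 21, 33, 6, 24, 32]
  queue [41, 23] -> pop 41, enqueue [37, 47], visited so far: [29, 21, 33, 6, 24, 32, 41]
  queue [23, 37, 47] -> pop 23, enqueue [none], visited so far: [29, 21, 33, 6, 24, 32, 41, 23]
  queue [37, 47] -> pop 37, enqueue [none], visited so far: [29, 21, 33, 6, 24, 32, 41, 23, 37]
  queue [47] -> pop 47, enqueue [none], visited so far: [29, 21, 33, 6, 24, 32, 41, 23, 37, 47]
Result: [29, 21, 33, 6, 24, 32, 41, 23, 37, 47]


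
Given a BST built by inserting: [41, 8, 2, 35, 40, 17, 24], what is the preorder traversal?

Tree insertion order: [41, 8, 2, 35, 40, 17, 24]
Tree (level-order array): [41, 8, None, 2, 35, None, None, 17, 40, None, 24]
Preorder traversal: [41, 8, 2, 35, 17, 24, 40]


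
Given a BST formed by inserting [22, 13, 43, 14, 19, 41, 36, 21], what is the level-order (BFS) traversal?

Tree insertion order: [22, 13, 43, 14, 19, 41, 36, 21]
Tree (level-order array): [22, 13, 43, None, 14, 41, None, None, 19, 36, None, None, 21]
BFS from the root, enqueuing left then right child of each popped node:
  queue [22] -> pop 22, enqueue [13, 43], visited so far: [22]
  queue [13, 43] -> pop 13, enqueue [14], visited so far: [22, 13]
  queue [43, 14] -> pop 43, enqueue [41], visited so far: [22, 13, 43]
  queue [14, 41] -> pop 14, enqueue [19], visited so far: [22, 13, 43, 14]
  queue [41, 19] -> pop 41, enqueue [36], visited so far: [22, 13, 43, 14, 41]
  queue [19, 36] -> pop 19, enqueue [21], visited so far: [22, 13, 43, 14, 41, 19]
  queue [36, 21] -> pop 36, enqueue [none], visited so far: [22, 13, 43, 14, 41, 19, 36]
  queue [21] -> pop 21, enqueue [none], visited so far: [22, 13, 43, 14, 41, 19, 36, 21]
Result: [22, 13, 43, 14, 41, 19, 36, 21]


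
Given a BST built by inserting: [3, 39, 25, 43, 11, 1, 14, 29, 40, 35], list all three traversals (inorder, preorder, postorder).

Tree insertion order: [3, 39, 25, 43, 11, 1, 14, 29, 40, 35]
Tree (level-order array): [3, 1, 39, None, None, 25, 43, 11, 29, 40, None, None, 14, None, 35]
Inorder (L, root, R): [1, 3, 11, 14, 25, 29, 35, 39, 40, 43]
Preorder (root, L, R): [3, 1, 39, 25, 11, 14, 29, 35, 43, 40]
Postorder (L, R, root): [1, 14, 11, 35, 29, 25, 40, 43, 39, 3]


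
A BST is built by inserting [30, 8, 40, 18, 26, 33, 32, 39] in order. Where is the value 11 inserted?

Starting tree (level order): [30, 8, 40, None, 18, 33, None, None, 26, 32, 39]
Insertion path: 30 -> 8 -> 18
Result: insert 11 as left child of 18
Final tree (level order): [30, 8, 40, None, 18, 33, None, 11, 26, 32, 39]


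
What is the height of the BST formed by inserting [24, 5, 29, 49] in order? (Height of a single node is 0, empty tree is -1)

Insertion order: [24, 5, 29, 49]
Tree (level-order array): [24, 5, 29, None, None, None, 49]
Compute height bottom-up (empty subtree = -1):
  height(5) = 1 + max(-1, -1) = 0
  height(49) = 1 + max(-1, -1) = 0
  height(29) = 1 + max(-1, 0) = 1
  height(24) = 1 + max(0, 1) = 2
Height = 2


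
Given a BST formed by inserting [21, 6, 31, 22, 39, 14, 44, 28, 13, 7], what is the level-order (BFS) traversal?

Tree insertion order: [21, 6, 31, 22, 39, 14, 44, 28, 13, 7]
Tree (level-order array): [21, 6, 31, None, 14, 22, 39, 13, None, None, 28, None, 44, 7]
BFS from the root, enqueuing left then right child of each popped node:
  queue [21] -> pop 21, enqueue [6, 31], visited so far: [21]
  queue [6, 31] -> pop 6, enqueue [14], visited so far: [21, 6]
  queue [31, 14] -> pop 31, enqueue [22, 39], visited so far: [21, 6, 31]
  queue [14, 22, 39] -> pop 14, enqueue [13], visited so far: [21, 6, 31, 14]
  queue [22, 39, 13] -> pop 22, enqueue [28], visited so far: [21, 6, 31, 14, 22]
  queue [39, 13, 28] -> pop 39, enqueue [44], visited so far: [21, 6, 31, 14, 22, 39]
  queue [13, 28, 44] -> pop 13, enqueue [7], visited so far: [21, 6, 31, 14, 22, 39, 13]
  queue [28, 44, 7] -> pop 28, enqueue [none], visited so far: [21, 6, 31, 14, 22, 39, 13, 28]
  queue [44, 7] -> pop 44, enqueue [none], visited so far: [21, 6, 31, 14, 22, 39, 13, 28, 44]
  queue [7] -> pop 7, enqueue [none], visited so far: [21, 6, 31, 14, 22, 39, 13, 28, 44, 7]
Result: [21, 6, 31, 14, 22, 39, 13, 28, 44, 7]


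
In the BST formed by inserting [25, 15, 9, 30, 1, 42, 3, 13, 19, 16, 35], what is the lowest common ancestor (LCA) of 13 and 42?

Tree insertion order: [25, 15, 9, 30, 1, 42, 3, 13, 19, 16, 35]
Tree (level-order array): [25, 15, 30, 9, 19, None, 42, 1, 13, 16, None, 35, None, None, 3]
In a BST, the LCA of p=13, q=42 is the first node v on the
root-to-leaf path with p <= v <= q (go left if both < v, right if both > v).
Walk from root:
  at 25: 13 <= 25 <= 42, this is the LCA
LCA = 25


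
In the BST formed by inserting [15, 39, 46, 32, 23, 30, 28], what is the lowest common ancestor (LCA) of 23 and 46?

Tree insertion order: [15, 39, 46, 32, 23, 30, 28]
Tree (level-order array): [15, None, 39, 32, 46, 23, None, None, None, None, 30, 28]
In a BST, the LCA of p=23, q=46 is the first node v on the
root-to-leaf path with p <= v <= q (go left if both < v, right if both > v).
Walk from root:
  at 15: both 23 and 46 > 15, go right
  at 39: 23 <= 39 <= 46, this is the LCA
LCA = 39


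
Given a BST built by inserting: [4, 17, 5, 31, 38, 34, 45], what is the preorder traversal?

Tree insertion order: [4, 17, 5, 31, 38, 34, 45]
Tree (level-order array): [4, None, 17, 5, 31, None, None, None, 38, 34, 45]
Preorder traversal: [4, 17, 5, 31, 38, 34, 45]


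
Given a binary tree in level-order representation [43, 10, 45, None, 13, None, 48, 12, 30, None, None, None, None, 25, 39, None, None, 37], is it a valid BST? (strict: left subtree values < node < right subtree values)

Level-order array: [43, 10, 45, None, 13, None, 48, 12, 30, None, None, None, None, 25, 39, None, None, 37]
Validate using subtree bounds (lo, hi): at each node, require lo < value < hi,
then recurse left with hi=value and right with lo=value.
Preorder trace (stopping at first violation):
  at node 43 with bounds (-inf, +inf): OK
  at node 10 with bounds (-inf, 43): OK
  at node 13 with bounds (10, 43): OK
  at node 12 with bounds (10, 13): OK
  at node 30 with bounds (13, 43): OK
  at node 25 with bounds (13, 30): OK
  at node 39 with bounds (30, 43): OK
  at node 37 with bounds (30, 39): OK
  at node 45 with bounds (43, +inf): OK
  at node 48 with bounds (45, +inf): OK
No violation found at any node.
Result: Valid BST


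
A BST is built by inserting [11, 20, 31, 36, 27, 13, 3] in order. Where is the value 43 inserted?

Starting tree (level order): [11, 3, 20, None, None, 13, 31, None, None, 27, 36]
Insertion path: 11 -> 20 -> 31 -> 36
Result: insert 43 as right child of 36
Final tree (level order): [11, 3, 20, None, None, 13, 31, None, None, 27, 36, None, None, None, 43]


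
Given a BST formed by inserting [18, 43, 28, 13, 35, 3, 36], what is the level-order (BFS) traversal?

Tree insertion order: [18, 43, 28, 13, 35, 3, 36]
Tree (level-order array): [18, 13, 43, 3, None, 28, None, None, None, None, 35, None, 36]
BFS from the root, enqueuing left then right child of each popped node:
  queue [18] -> pop 18, enqueue [13, 43], visited so far: [18]
  queue [13, 43] -> pop 13, enqueue [3], visited so far: [18, 13]
  queue [43, 3] -> pop 43, enqueue [28], visited so far: [18, 13, 43]
  queue [3, 28] -> pop 3, enqueue [none], visited so far: [18, 13, 43, 3]
  queue [28] -> pop 28, enqueue [35], visited so far: [18, 13, 43, 3, 28]
  queue [35] -> pop 35, enqueue [36], visited so far: [18, 13, 43, 3, 28, 35]
  queue [36] -> pop 36, enqueue [none], visited so far: [18, 13, 43, 3, 28, 35, 36]
Result: [18, 13, 43, 3, 28, 35, 36]


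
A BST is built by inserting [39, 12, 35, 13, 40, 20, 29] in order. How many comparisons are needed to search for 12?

Search path for 12: 39 -> 12
Found: True
Comparisons: 2


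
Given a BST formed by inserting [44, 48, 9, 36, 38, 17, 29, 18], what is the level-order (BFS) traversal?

Tree insertion order: [44, 48, 9, 36, 38, 17, 29, 18]
Tree (level-order array): [44, 9, 48, None, 36, None, None, 17, 38, None, 29, None, None, 18]
BFS from the root, enqueuing left then right child of each popped node:
  queue [44] -> pop 44, enqueue [9, 48], visited so far: [44]
  queue [9, 48] -> pop 9, enqueue [36], visited so far: [44, 9]
  queue [48, 36] -> pop 48, enqueue [none], visited so far: [44, 9, 48]
  queue [36] -> pop 36, enqueue [17, 38], visited so far: [44, 9, 48, 36]
  queue [17, 38] -> pop 17, enqueue [29], visited so far: [44, 9, 48, 36, 17]
  queue [38, 29] -> pop 38, enqueue [none], visited so far: [44, 9, 48, 36, 17, 38]
  queue [29] -> pop 29, enqueue [18], visited so far: [44, 9, 48, 36, 17, 38, 29]
  queue [18] -> pop 18, enqueue [none], visited so far: [44, 9, 48, 36, 17, 38, 29, 18]
Result: [44, 9, 48, 36, 17, 38, 29, 18]


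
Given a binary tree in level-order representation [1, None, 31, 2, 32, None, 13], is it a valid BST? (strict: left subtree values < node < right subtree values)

Level-order array: [1, None, 31, 2, 32, None, 13]
Validate using subtree bounds (lo, hi): at each node, require lo < value < hi,
then recurse left with hi=value and right with lo=value.
Preorder trace (stopping at first violation):
  at node 1 with bounds (-inf, +inf): OK
  at node 31 with bounds (1, +inf): OK
  at node 2 with bounds (1, 31): OK
  at node 13 with bounds (2, 31): OK
  at node 32 with bounds (31, +inf): OK
No violation found at any node.
Result: Valid BST


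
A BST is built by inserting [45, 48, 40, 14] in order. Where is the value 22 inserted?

Starting tree (level order): [45, 40, 48, 14]
Insertion path: 45 -> 40 -> 14
Result: insert 22 as right child of 14
Final tree (level order): [45, 40, 48, 14, None, None, None, None, 22]


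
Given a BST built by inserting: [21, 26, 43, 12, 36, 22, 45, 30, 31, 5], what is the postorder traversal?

Tree insertion order: [21, 26, 43, 12, 36, 22, 45, 30, 31, 5]
Tree (level-order array): [21, 12, 26, 5, None, 22, 43, None, None, None, None, 36, 45, 30, None, None, None, None, 31]
Postorder traversal: [5, 12, 22, 31, 30, 36, 45, 43, 26, 21]


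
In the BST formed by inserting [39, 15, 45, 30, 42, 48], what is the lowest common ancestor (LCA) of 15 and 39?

Tree insertion order: [39, 15, 45, 30, 42, 48]
Tree (level-order array): [39, 15, 45, None, 30, 42, 48]
In a BST, the LCA of p=15, q=39 is the first node v on the
root-to-leaf path with p <= v <= q (go left if both < v, right if both > v).
Walk from root:
  at 39: 15 <= 39 <= 39, this is the LCA
LCA = 39


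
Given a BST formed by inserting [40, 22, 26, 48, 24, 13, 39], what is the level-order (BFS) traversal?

Tree insertion order: [40, 22, 26, 48, 24, 13, 39]
Tree (level-order array): [40, 22, 48, 13, 26, None, None, None, None, 24, 39]
BFS from the root, enqueuing left then right child of each popped node:
  queue [40] -> pop 40, enqueue [22, 48], visited so far: [40]
  queue [22, 48] -> pop 22, enqueue [13, 26], visited so far: [40, 22]
  queue [48, 13, 26] -> pop 48, enqueue [none], visited so far: [40, 22, 48]
  queue [13, 26] -> pop 13, enqueue [none], visited so far: [40, 22, 48, 13]
  queue [26] -> pop 26, enqueue [24, 39], visited so far: [40, 22, 48, 13, 26]
  queue [24, 39] -> pop 24, enqueue [none], visited so far: [40, 22, 48, 13, 26, 24]
  queue [39] -> pop 39, enqueue [none], visited so far: [40, 22, 48, 13, 26, 24, 39]
Result: [40, 22, 48, 13, 26, 24, 39]


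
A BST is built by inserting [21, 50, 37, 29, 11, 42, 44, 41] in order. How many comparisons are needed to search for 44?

Search path for 44: 21 -> 50 -> 37 -> 42 -> 44
Found: True
Comparisons: 5


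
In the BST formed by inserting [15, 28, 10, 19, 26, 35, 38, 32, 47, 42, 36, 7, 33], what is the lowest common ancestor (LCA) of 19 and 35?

Tree insertion order: [15, 28, 10, 19, 26, 35, 38, 32, 47, 42, 36, 7, 33]
Tree (level-order array): [15, 10, 28, 7, None, 19, 35, None, None, None, 26, 32, 38, None, None, None, 33, 36, 47, None, None, None, None, 42]
In a BST, the LCA of p=19, q=35 is the first node v on the
root-to-leaf path with p <= v <= q (go left if both < v, right if both > v).
Walk from root:
  at 15: both 19 and 35 > 15, go right
  at 28: 19 <= 28 <= 35, this is the LCA
LCA = 28


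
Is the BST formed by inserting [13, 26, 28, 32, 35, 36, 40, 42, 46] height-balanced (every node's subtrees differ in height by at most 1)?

Tree (level-order array): [13, None, 26, None, 28, None, 32, None, 35, None, 36, None, 40, None, 42, None, 46]
Definition: a tree is height-balanced if, at every node, |h(left) - h(right)| <= 1 (empty subtree has height -1).
Bottom-up per-node check:
  node 46: h_left=-1, h_right=-1, diff=0 [OK], height=0
  node 42: h_left=-1, h_right=0, diff=1 [OK], height=1
  node 40: h_left=-1, h_right=1, diff=2 [FAIL (|-1-1|=2 > 1)], height=2
  node 36: h_left=-1, h_right=2, diff=3 [FAIL (|-1-2|=3 > 1)], height=3
  node 35: h_left=-1, h_right=3, diff=4 [FAIL (|-1-3|=4 > 1)], height=4
  node 32: h_left=-1, h_right=4, diff=5 [FAIL (|-1-4|=5 > 1)], height=5
  node 28: h_left=-1, h_right=5, diff=6 [FAIL (|-1-5|=6 > 1)], height=6
  node 26: h_left=-1, h_right=6, diff=7 [FAIL (|-1-6|=7 > 1)], height=7
  node 13: h_left=-1, h_right=7, diff=8 [FAIL (|-1-7|=8 > 1)], height=8
Node 40 violates the condition: |-1 - 1| = 2 > 1.
Result: Not balanced


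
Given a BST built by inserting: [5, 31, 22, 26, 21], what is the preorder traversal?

Tree insertion order: [5, 31, 22, 26, 21]
Tree (level-order array): [5, None, 31, 22, None, 21, 26]
Preorder traversal: [5, 31, 22, 21, 26]


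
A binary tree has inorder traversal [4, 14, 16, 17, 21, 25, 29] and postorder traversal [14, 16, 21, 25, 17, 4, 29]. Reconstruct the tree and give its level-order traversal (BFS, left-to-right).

Inorder:   [4, 14, 16, 17, 21, 25, 29]
Postorder: [14, 16, 21, 25, 17, 4, 29]
Algorithm: postorder visits root last, so walk postorder right-to-left;
each value is the root of the current inorder slice — split it at that
value, recurse on the right subtree first, then the left.
Recursive splits:
  root=29; inorder splits into left=[4, 14, 16, 17, 21, 25], right=[]
  root=4; inorder splits into left=[], right=[14, 16, 17, 21, 25]
  root=17; inorder splits into left=[14, 16], right=[21, 25]
  root=25; inorder splits into left=[21], right=[]
  root=21; inorder splits into left=[], right=[]
  root=16; inorder splits into left=[14], right=[]
  root=14; inorder splits into left=[], right=[]
Reconstructed level-order: [29, 4, 17, 16, 25, 14, 21]


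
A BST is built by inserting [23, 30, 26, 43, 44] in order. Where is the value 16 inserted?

Starting tree (level order): [23, None, 30, 26, 43, None, None, None, 44]
Insertion path: 23
Result: insert 16 as left child of 23
Final tree (level order): [23, 16, 30, None, None, 26, 43, None, None, None, 44]


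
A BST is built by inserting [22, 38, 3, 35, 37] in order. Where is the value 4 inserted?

Starting tree (level order): [22, 3, 38, None, None, 35, None, None, 37]
Insertion path: 22 -> 3
Result: insert 4 as right child of 3
Final tree (level order): [22, 3, 38, None, 4, 35, None, None, None, None, 37]


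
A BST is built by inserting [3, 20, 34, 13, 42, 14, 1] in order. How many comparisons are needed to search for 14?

Search path for 14: 3 -> 20 -> 13 -> 14
Found: True
Comparisons: 4


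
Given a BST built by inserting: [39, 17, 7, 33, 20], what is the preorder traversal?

Tree insertion order: [39, 17, 7, 33, 20]
Tree (level-order array): [39, 17, None, 7, 33, None, None, 20]
Preorder traversal: [39, 17, 7, 33, 20]


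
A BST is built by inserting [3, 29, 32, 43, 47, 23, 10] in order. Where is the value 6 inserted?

Starting tree (level order): [3, None, 29, 23, 32, 10, None, None, 43, None, None, None, 47]
Insertion path: 3 -> 29 -> 23 -> 10
Result: insert 6 as left child of 10
Final tree (level order): [3, None, 29, 23, 32, 10, None, None, 43, 6, None, None, 47]


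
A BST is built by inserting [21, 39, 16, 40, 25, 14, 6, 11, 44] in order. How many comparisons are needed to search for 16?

Search path for 16: 21 -> 16
Found: True
Comparisons: 2


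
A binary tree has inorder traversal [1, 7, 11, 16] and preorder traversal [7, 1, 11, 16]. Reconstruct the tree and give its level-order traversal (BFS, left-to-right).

Inorder:  [1, 7, 11, 16]
Preorder: [7, 1, 11, 16]
Algorithm: preorder visits root first, so consume preorder in order;
for each root, split the current inorder slice at that value into
left-subtree inorder and right-subtree inorder, then recurse.
Recursive splits:
  root=7; inorder splits into left=[1], right=[11, 16]
  root=1; inorder splits into left=[], right=[]
  root=11; inorder splits into left=[], right=[16]
  root=16; inorder splits into left=[], right=[]
Reconstructed level-order: [7, 1, 11, 16]


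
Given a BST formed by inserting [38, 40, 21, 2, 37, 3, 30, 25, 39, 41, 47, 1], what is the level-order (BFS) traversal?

Tree insertion order: [38, 40, 21, 2, 37, 3, 30, 25, 39, 41, 47, 1]
Tree (level-order array): [38, 21, 40, 2, 37, 39, 41, 1, 3, 30, None, None, None, None, 47, None, None, None, None, 25]
BFS from the root, enqueuing left then right child of each popped node:
  queue [38] -> pop 38, enqueue [21, 40], visited so far: [38]
  queue [21, 40] -> pop 21, enqueue [2, 37], visited so far: [38, 21]
  queue [40, 2, 37] -> pop 40, enqueue [39, 41], visited so far: [38, 21, 40]
  queue [2, 37, 39, 41] -> pop 2, enqueue [1, 3], visited so far: [38, 21, 40, 2]
  queue [37, 39, 41, 1, 3] -> pop 37, enqueue [30], visited so far: [38, 21, 40, 2, 37]
  queue [39, 41, 1, 3, 30] -> pop 39, enqueue [none], visited so far: [38, 21, 40, 2, 37, 39]
  queue [41, 1, 3, 30] -> pop 41, enqueue [47], visited so far: [38, 21, 40, 2, 37, 39, 41]
  queue [1, 3, 30, 47] -> pop 1, enqueue [none], visited so far: [38, 21, 40, 2, 37, 39, 41, 1]
  queue [3, 30, 47] -> pop 3, enqueue [none], visited so far: [38, 21, 40, 2, 37, 39, 41, 1, 3]
  queue [30, 47] -> pop 30, enqueue [25], visited so far: [38, 21, 40, 2, 37, 39, 41, 1, 3, 30]
  queue [47, 25] -> pop 47, enqueue [none], visited so far: [38, 21, 40, 2, 37, 39, 41, 1, 3, 30, 47]
  queue [25] -> pop 25, enqueue [none], visited so far: [38, 21, 40, 2, 37, 39, 41, 1, 3, 30, 47, 25]
Result: [38, 21, 40, 2, 37, 39, 41, 1, 3, 30, 47, 25]


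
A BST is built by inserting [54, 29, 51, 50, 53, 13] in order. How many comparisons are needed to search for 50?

Search path for 50: 54 -> 29 -> 51 -> 50
Found: True
Comparisons: 4


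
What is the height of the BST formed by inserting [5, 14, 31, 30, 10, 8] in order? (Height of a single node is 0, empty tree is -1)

Insertion order: [5, 14, 31, 30, 10, 8]
Tree (level-order array): [5, None, 14, 10, 31, 8, None, 30]
Compute height bottom-up (empty subtree = -1):
  height(8) = 1 + max(-1, -1) = 0
  height(10) = 1 + max(0, -1) = 1
  height(30) = 1 + max(-1, -1) = 0
  height(31) = 1 + max(0, -1) = 1
  height(14) = 1 + max(1, 1) = 2
  height(5) = 1 + max(-1, 2) = 3
Height = 3


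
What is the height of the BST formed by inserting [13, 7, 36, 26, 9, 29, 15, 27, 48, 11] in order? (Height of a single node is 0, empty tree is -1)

Insertion order: [13, 7, 36, 26, 9, 29, 15, 27, 48, 11]
Tree (level-order array): [13, 7, 36, None, 9, 26, 48, None, 11, 15, 29, None, None, None, None, None, None, 27]
Compute height bottom-up (empty subtree = -1):
  height(11) = 1 + max(-1, -1) = 0
  height(9) = 1 + max(-1, 0) = 1
  height(7) = 1 + max(-1, 1) = 2
  height(15) = 1 + max(-1, -1) = 0
  height(27) = 1 + max(-1, -1) = 0
  height(29) = 1 + max(0, -1) = 1
  height(26) = 1 + max(0, 1) = 2
  height(48) = 1 + max(-1, -1) = 0
  height(36) = 1 + max(2, 0) = 3
  height(13) = 1 + max(2, 3) = 4
Height = 4


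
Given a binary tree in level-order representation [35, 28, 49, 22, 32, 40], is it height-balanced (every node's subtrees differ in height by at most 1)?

Tree (level-order array): [35, 28, 49, 22, 32, 40]
Definition: a tree is height-balanced if, at every node, |h(left) - h(right)| <= 1 (empty subtree has height -1).
Bottom-up per-node check:
  node 22: h_left=-1, h_right=-1, diff=0 [OK], height=0
  node 32: h_left=-1, h_right=-1, diff=0 [OK], height=0
  node 28: h_left=0, h_right=0, diff=0 [OK], height=1
  node 40: h_left=-1, h_right=-1, diff=0 [OK], height=0
  node 49: h_left=0, h_right=-1, diff=1 [OK], height=1
  node 35: h_left=1, h_right=1, diff=0 [OK], height=2
All nodes satisfy the balance condition.
Result: Balanced
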